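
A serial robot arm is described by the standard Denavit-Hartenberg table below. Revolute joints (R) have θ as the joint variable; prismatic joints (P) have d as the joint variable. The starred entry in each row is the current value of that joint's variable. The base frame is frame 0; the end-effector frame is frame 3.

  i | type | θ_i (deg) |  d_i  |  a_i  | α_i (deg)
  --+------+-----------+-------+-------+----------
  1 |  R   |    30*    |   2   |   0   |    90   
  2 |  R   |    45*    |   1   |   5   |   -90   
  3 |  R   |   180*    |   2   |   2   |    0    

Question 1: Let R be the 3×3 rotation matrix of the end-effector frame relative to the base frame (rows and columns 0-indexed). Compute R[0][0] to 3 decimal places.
End-effector x-axis (col 0 of R) = (-0.6124,-0.3536,-0.7071)
R[0][0] = -0.6124

-0.612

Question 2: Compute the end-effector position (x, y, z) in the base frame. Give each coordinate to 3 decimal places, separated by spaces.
after link 1: o_1 = (0.0000, 0.0000, 2.0000)
after link 2: o_2 = (3.5619, 0.9017, 5.5355)
after link 3: o_3 = (1.1124, -0.5125, 5.5355)

1.112 -0.512 5.536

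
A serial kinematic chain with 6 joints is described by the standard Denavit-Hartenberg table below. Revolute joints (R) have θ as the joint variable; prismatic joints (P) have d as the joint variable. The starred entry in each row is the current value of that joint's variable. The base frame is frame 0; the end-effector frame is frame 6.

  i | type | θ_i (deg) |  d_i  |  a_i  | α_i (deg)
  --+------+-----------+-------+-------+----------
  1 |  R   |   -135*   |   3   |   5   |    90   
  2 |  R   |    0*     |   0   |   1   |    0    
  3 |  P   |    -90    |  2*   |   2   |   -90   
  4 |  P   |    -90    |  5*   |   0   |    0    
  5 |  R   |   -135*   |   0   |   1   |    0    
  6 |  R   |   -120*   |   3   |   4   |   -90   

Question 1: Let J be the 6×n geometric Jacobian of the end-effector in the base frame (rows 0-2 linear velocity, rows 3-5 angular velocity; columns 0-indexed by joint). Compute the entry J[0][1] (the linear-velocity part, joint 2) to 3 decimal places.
-3.646

axis z_1 = (-0.7071,0.7071,0.0000); lever o_n−o_1 = (-6.5461,-6.1818,-5.1566)
cross product → J_v[:, 1] = (-3.6463,-3.6463,9.0000)
J_ω[:, 1] = z_1
entry J[0][1] = -3.6463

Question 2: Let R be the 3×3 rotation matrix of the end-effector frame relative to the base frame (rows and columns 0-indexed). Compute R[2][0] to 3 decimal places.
End-effector x-axis (col 0 of R) = (0.1830,-0.1830,-0.9659)
R[2][0] = -0.9659

-0.966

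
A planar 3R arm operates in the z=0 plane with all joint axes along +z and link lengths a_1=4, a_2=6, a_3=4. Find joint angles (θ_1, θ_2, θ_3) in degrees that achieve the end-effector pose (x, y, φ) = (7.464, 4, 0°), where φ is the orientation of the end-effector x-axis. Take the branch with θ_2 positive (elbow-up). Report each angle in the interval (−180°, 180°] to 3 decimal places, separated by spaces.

wrist centre = target − a_3·(cos φ, sin φ) = (3.4640, 4.0000)
cos θ_2 = (27.9993−4²−6²)/(2·4·6) = -0.5000; θ_2 = 120.0010° (elbow-up)
β = atan2(4.0000,3.4640) = 49.1074°; ψ = atan2(5.1961,0.9999) = 79.1074°
θ_1 = β − ψ = -30.0000°
θ_3 = φ − θ_1 − θ_2 = -90.0010° (wrapped to (-180°,180°])

-30.000 120.001 -90.001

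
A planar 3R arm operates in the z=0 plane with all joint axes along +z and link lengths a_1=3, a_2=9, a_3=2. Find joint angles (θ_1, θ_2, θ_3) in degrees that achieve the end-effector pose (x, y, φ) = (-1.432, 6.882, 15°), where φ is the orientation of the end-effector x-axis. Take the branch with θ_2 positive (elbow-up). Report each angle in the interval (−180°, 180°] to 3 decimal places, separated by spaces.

wrist centre = target − a_3·(cos φ, sin φ) = (-3.3639, 6.3644)
cos θ_2 = (51.8206−3²−9²)/(2·3·9) = -0.7070; θ_2 = 134.9934° (elbow-up)
β = atan2(6.3644,-3.3639) = 117.8585°; ψ = atan2(6.3647,-3.3632) = 117.8529°
θ_1 = β − ψ = 0.0056°
θ_3 = φ − θ_1 − θ_2 = -119.9990° (wrapped to (-180°,180°])

0.006 134.993 -119.999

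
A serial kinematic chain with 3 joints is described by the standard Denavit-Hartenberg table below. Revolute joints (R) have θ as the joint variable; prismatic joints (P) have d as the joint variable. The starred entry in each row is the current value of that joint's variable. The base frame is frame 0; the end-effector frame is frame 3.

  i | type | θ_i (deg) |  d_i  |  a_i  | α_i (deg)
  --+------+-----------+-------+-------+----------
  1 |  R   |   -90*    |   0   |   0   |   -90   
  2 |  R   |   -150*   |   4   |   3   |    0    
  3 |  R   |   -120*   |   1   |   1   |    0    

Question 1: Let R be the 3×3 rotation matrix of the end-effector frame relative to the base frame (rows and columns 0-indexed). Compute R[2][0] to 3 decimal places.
-1.000

End-effector x-axis (col 0 of R) = (0.0000,0.0000,-1.0000)
R[2][0] = -1.0000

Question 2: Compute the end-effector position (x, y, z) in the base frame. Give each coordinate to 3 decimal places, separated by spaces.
5.000 2.598 0.500

after link 1: o_1 = (0.0000, 0.0000, 0.0000)
after link 2: o_2 = (4.0000, 2.5981, 1.5000)
after link 3: o_3 = (5.0000, 2.5981, 0.5000)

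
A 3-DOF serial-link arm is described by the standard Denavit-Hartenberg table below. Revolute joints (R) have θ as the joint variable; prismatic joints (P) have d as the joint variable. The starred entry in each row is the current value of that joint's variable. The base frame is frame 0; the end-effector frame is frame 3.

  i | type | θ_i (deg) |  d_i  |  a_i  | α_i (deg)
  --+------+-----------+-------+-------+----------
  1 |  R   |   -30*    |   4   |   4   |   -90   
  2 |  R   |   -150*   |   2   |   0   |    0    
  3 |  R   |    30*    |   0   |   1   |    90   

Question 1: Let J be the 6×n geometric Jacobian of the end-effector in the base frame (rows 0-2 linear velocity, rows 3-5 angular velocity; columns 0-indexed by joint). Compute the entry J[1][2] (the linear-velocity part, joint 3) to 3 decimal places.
-0.433

axis z_2 = (0.5000,0.8660,0.0000); lever o_n−o_2 = (-0.4330,0.2500,0.8660)
cross product → J_v[:, 2] = (0.7500,-0.4330,0.5000)
J_ω[:, 2] = z_2
entry J[1][2] = -0.4330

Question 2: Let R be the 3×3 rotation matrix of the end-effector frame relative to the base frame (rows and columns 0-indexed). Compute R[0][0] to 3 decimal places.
End-effector x-axis (col 0 of R) = (-0.4330,0.2500,0.8660)
R[0][0] = -0.4330

-0.433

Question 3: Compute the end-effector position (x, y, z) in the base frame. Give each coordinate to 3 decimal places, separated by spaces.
after link 1: o_1 = (3.4641, -2.0000, 4.0000)
after link 2: o_2 = (4.4641, -0.2679, 4.0000)
after link 3: o_3 = (4.0311, -0.0179, 4.8660)

4.031 -0.018 4.866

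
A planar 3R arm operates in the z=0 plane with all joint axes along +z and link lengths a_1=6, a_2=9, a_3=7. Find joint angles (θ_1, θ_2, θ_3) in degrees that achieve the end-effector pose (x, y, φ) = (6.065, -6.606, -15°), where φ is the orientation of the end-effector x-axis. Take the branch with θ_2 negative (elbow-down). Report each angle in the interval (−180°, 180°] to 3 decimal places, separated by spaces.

wrist centre = target − a_3·(cos φ, sin φ) = (-0.6965, -4.7943)
cos θ_2 = (23.4701−6²−9²)/(2·6·9) = -0.8660; θ_2 = -149.9991° (elbow-down)
β = atan2(-4.7943,-0.6965) = -98.2657°; ψ = atan2(-4.5001,-1.7942) = -111.7368°
θ_1 = β − ψ = 13.4710°
θ_3 = φ − θ_1 − θ_2 = 121.5281° (wrapped to (-180°,180°])

13.471 -149.999 121.528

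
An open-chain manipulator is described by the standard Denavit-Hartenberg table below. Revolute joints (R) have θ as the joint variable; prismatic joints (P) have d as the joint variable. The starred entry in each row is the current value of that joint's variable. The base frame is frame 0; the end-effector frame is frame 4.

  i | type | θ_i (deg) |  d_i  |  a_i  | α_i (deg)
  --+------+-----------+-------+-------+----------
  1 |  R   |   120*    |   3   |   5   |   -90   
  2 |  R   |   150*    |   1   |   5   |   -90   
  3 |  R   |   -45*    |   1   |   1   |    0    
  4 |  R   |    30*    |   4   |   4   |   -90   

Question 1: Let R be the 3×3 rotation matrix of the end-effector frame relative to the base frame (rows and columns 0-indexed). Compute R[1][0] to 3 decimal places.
End-effector x-axis (col 0 of R) = (0.1941,-0.8539,-0.4830)
R[1][0] = -0.8539

-0.854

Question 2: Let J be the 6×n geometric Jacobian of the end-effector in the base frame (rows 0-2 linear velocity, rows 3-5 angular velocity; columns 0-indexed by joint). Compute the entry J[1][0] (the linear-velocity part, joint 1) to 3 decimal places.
axis z_0 = ẑ; lever o_n−o_0 = (0.5193,-6.3842,2.5447)
cross product → J_v[:, 0] = (6.3842,0.5193,-0.0000)
J_ω[:, 0] = z_0
entry J[1][0] = 0.5193

0.519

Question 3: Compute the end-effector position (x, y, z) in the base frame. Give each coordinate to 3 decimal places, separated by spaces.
0.519 -6.384 2.545

after link 1: o_1 = (-2.5000, 4.3301, 3.0000)
after link 2: o_2 = (-1.2010, 0.0801, 0.5000)
after link 3: o_3 = (-1.2571, -1.2368, 1.0125)
after link 4: o_4 = (0.5193, -6.3842, 2.5447)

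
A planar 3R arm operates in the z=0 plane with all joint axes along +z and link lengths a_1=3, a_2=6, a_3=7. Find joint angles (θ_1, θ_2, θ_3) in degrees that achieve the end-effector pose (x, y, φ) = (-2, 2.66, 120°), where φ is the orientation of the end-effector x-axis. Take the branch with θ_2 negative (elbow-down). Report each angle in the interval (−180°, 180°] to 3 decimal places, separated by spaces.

wrist centre = target − a_3·(cos φ, sin φ) = (1.5000, -3.4022)
cos θ_2 = (13.8248−3²−6²)/(2·3·6) = -0.8660; θ_2 = -149.9945° (elbow-down)
β = atan2(-3.4022,1.5000) = -66.2076°; ψ = atan2(-3.0005,-2.1959) = -126.1979°
θ_1 = β − ψ = 59.9903°
θ_3 = φ − θ_1 − θ_2 = -149.9958° (wrapped to (-180°,180°])

59.990 -149.994 -149.996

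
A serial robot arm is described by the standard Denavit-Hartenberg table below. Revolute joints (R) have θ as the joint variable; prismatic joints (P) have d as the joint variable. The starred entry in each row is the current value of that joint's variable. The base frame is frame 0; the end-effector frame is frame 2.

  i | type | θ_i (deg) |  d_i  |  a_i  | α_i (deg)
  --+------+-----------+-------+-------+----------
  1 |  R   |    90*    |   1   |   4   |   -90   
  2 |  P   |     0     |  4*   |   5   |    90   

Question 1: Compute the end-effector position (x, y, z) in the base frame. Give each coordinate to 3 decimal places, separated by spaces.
after link 1: o_1 = (0.0000, 4.0000, 1.0000)
after link 2: o_2 = (-4.0000, 9.0000, 1.0000)

-4.000 9.000 1.000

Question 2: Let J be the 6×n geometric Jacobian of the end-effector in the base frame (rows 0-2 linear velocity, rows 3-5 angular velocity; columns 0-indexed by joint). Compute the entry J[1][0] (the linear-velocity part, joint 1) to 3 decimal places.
axis z_0 = ẑ; lever o_n−o_0 = (-4.0000,9.0000,1.0000)
cross product → J_v[:, 0] = (-9.0000,-4.0000,0.0000)
J_ω[:, 0] = z_0
entry J[1][0] = -4.0000

-4.000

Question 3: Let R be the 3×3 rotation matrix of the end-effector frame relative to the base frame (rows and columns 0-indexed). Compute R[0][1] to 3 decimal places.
-1.000

End-effector y-axis (col 1 of R) = (-1.0000,0.0000,0.0000)
R[0][1] = -1.0000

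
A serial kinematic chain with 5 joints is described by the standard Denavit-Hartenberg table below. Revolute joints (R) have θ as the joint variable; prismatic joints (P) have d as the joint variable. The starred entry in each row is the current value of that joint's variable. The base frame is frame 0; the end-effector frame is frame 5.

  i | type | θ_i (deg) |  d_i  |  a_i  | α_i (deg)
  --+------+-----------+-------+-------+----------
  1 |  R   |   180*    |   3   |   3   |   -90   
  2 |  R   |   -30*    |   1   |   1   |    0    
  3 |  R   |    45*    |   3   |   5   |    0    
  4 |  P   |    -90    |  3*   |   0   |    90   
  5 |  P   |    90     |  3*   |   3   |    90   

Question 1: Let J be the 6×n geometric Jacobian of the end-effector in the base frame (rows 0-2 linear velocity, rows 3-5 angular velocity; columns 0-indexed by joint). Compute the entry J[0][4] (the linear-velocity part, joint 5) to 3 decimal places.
prismatic axis z_4 = (0.9659,-0.0000,0.2588)
J_v[:, 4] = z_4; J_ω[:, 4] = (0,0,0)
entry J[0][4] = 0.9659

0.966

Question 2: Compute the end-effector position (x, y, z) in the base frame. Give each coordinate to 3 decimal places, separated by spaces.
after link 1: o_1 = (-3.0000, 0.0000, 3.0000)
after link 2: o_2 = (-3.8660, -1.0000, 3.5000)
after link 3: o_3 = (-8.6957, -4.0000, 2.2059)
after link 4: o_4 = (-8.6957, -7.0000, 2.2059)
after link 5: o_5 = (-5.7979, -10.0000, 2.9824)

-5.798 -10.000 2.982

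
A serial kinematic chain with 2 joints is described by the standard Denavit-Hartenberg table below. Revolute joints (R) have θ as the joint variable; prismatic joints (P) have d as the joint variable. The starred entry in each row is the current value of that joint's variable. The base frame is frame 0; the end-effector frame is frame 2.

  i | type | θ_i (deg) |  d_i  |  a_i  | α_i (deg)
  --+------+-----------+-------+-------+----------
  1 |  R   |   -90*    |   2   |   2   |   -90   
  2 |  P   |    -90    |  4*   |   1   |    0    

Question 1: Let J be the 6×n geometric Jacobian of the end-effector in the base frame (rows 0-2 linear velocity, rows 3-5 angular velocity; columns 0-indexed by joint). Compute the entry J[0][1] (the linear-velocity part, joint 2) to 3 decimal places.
prismatic axis z_1 = (1.0000,0.0000,0.0000)
J_v[:, 1] = z_1; J_ω[:, 1] = (0,0,0)
entry J[0][1] = 1.0000

1.000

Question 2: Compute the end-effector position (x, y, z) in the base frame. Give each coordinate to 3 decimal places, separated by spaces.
after link 1: o_1 = (0.0000, -2.0000, 2.0000)
after link 2: o_2 = (4.0000, -2.0000, 3.0000)

4.000 -2.000 3.000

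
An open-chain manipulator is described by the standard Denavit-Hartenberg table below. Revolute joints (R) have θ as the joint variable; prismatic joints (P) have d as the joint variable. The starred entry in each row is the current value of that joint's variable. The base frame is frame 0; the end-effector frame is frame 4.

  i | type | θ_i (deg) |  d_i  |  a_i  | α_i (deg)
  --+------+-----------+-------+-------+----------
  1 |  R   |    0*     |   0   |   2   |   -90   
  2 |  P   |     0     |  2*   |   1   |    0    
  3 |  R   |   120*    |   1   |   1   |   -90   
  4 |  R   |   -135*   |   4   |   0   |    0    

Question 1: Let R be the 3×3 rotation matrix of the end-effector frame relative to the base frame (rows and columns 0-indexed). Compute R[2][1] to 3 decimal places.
-0.612

End-effector y-axis (col 1 of R) = (-0.3536,0.7071,-0.6124)
R[2][1] = -0.6124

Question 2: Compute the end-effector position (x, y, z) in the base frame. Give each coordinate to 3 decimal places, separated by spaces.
after link 1: o_1 = (2.0000, 0.0000, 0.0000)
after link 2: o_2 = (3.0000, 2.0000, 0.0000)
after link 3: o_3 = (2.5000, 3.0000, -0.8660)
after link 4: o_4 = (-0.9641, 3.0000, 1.1340)

-0.964 3.000 1.134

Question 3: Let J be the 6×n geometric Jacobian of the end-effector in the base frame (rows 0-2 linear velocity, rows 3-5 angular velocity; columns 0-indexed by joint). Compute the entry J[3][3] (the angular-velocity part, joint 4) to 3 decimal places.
axis z_3 = (-0.8660,0.0000,0.5000); lever o_n−o_3 = (-3.4641,0.0000,2.0000)
cross product → J_v[:, 3] = (0.0000,0.0000,0.0000)
J_ω[:, 3] = z_3
entry J[3][3] = -0.8660

-0.866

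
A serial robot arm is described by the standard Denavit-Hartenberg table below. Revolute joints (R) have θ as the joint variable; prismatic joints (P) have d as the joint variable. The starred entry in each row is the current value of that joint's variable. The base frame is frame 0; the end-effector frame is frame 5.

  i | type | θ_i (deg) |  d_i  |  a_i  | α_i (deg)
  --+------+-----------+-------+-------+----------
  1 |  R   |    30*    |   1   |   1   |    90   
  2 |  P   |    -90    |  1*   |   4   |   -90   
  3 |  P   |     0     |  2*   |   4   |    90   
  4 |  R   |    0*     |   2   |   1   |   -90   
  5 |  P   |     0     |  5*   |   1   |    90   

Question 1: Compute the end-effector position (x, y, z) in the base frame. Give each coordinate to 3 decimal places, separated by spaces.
8.428 1.402 -9.000

after link 1: o_1 = (0.8660, 0.5000, 1.0000)
after link 2: o_2 = (1.3660, -0.3660, -3.0000)
after link 3: o_3 = (3.0981, 0.6340, -7.0000)
after link 4: o_4 = (4.0981, -1.0981, -8.0000)
after link 5: o_5 = (8.4282, 1.4019, -9.0000)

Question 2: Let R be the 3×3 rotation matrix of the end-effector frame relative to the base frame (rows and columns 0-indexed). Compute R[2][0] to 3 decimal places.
-1.000

End-effector x-axis (col 0 of R) = (0.0000,-0.0000,-1.0000)
R[2][0] = -1.0000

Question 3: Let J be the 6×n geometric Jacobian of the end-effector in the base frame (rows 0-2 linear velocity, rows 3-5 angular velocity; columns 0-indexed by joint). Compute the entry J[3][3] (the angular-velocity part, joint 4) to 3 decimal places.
axis z_3 = (0.5000,-0.8660,0.0000); lever o_n−o_3 = (5.3301,0.7679,-2.0000)
cross product → J_v[:, 3] = (1.7321,1.0000,5.0000)
J_ω[:, 3] = z_3
entry J[3][3] = 0.5000

0.500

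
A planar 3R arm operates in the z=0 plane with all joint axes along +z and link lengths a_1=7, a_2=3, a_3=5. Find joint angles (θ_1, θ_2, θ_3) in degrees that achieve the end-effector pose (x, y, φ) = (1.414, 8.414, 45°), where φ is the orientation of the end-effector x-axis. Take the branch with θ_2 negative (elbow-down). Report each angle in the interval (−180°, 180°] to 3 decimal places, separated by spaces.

137.003 -135.002 43.000

wrist centre = target − a_3·(cos φ, sin φ) = (-2.1215, 4.8785)
cos θ_2 = (28.3003−7²−3²)/(2·7·3) = -0.7071; θ_2 = -135.0023° (elbow-down)
β = atan2(4.8785,-2.1215) = 113.5031°; ψ = atan2(-2.1212,4.8786) = -23.4996°
θ_1 = β − ψ = 137.0028°
θ_3 = φ − θ_1 − θ_2 = 42.9995° (wrapped to (-180°,180°])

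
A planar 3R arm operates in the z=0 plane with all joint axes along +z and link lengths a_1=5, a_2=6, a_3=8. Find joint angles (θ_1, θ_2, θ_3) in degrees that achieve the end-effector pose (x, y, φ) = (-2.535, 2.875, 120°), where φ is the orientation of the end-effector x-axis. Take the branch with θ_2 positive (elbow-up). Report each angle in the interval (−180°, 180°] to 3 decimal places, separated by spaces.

-150.005 134.999 135.007

wrist centre = target − a_3·(cos φ, sin φ) = (1.4650, -4.0532)
cos θ_2 = (18.5747−5²−6²)/(2·5·6) = -0.7071; θ_2 = 134.9985° (elbow-up)
β = atan2(-4.0532,1.4650) = -70.1280°; ψ = atan2(4.2427,0.7575) = 79.8775°
θ_1 = β − ψ = -150.0055°
θ_3 = φ − θ_1 − θ_2 = 135.0070° (wrapped to (-180°,180°])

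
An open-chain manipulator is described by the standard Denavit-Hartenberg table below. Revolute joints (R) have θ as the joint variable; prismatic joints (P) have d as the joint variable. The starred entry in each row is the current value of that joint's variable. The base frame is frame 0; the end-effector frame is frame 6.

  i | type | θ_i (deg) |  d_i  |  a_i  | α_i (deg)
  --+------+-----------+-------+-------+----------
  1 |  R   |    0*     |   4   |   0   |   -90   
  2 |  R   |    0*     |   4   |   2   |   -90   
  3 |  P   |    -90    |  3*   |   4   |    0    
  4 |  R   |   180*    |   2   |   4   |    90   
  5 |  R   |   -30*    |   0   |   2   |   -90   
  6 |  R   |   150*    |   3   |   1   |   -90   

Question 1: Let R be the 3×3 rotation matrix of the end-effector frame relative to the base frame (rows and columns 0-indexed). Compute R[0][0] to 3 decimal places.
End-effector x-axis (col 0 of R) = (-0.5000,0.7500,-0.4330)
R[0][0] = -0.5000

-0.500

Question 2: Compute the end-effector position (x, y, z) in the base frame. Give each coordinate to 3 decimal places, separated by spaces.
after link 1: o_1 = (0.0000, 0.0000, 4.0000)
after link 2: o_2 = (2.0000, 4.0000, 4.0000)
after link 3: o_3 = (2.0000, 8.0000, 1.0000)
after link 4: o_4 = (2.0000, 4.0000, -1.0000)
after link 5: o_5 = (2.0000, 2.2679, -0.0000)
after link 6: o_6 = (1.5000, 1.5179, -3.0311)

1.500 1.518 -3.031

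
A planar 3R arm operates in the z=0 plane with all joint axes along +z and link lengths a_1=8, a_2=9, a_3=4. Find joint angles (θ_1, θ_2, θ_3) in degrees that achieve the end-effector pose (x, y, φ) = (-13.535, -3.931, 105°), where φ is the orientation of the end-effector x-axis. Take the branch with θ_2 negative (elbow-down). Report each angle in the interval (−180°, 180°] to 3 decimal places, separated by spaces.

wrist centre = target − a_3·(cos φ, sin φ) = (-12.4997, -7.7947)
cos θ_2 = (217.0005−8²−9²)/(2·8·9) = 0.5000; θ_2 = -59.9998° (elbow-down)
β = atan2(-7.7947,-12.4997) = -148.0527°; ψ = atan2(-7.7942,12.5000) = -31.9450°
θ_1 = β − ψ = -116.1077°
θ_3 = φ − θ_1 − θ_2 = -78.8925° (wrapped to (-180°,180°])

-116.108 -60.000 -78.892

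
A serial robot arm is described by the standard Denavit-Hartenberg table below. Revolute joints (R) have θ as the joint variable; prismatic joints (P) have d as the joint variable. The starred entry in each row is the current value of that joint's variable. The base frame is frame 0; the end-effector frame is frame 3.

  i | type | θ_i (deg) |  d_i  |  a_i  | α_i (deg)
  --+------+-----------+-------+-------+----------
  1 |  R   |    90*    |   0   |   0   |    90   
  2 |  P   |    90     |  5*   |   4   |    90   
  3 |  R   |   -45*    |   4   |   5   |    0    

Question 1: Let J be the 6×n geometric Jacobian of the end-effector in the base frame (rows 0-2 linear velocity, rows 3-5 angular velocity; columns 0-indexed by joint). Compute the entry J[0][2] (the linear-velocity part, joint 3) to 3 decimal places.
axis z_2 = (0.0000,1.0000,-0.0000); lever o_n−o_2 = (-3.5355,4.0000,3.5355)
cross product → J_v[:, 2] = (3.5355,-0.0000,3.5355)
J_ω[:, 2] = z_2
entry J[0][2] = 3.5355

3.536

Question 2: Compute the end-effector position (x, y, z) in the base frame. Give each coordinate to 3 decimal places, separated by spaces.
after link 1: o_1 = (0.0000, 0.0000, 0.0000)
after link 2: o_2 = (5.0000, -0.0000, 4.0000)
after link 3: o_3 = (1.4645, 4.0000, 7.5355)

1.464 4.000 7.536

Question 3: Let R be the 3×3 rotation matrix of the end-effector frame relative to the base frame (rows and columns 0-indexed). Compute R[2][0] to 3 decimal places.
End-effector x-axis (col 0 of R) = (-0.7071,0.0000,0.7071)
R[2][0] = 0.7071

0.707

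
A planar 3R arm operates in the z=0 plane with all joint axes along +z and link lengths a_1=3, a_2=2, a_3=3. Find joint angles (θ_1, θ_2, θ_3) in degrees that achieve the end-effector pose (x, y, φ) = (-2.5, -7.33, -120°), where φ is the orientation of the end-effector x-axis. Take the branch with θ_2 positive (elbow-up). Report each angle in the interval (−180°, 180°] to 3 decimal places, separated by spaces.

-113.870 30.011 -36.142

wrist centre = target − a_3·(cos φ, sin φ) = (-1.0000, -4.7319)
cos θ_2 = (23.3911−3²−2²)/(2·3·2) = 0.8659; θ_2 = 30.0115° (elbow-up)
β = atan2(-4.7319,-1.0000) = -101.9328°; ψ = atan2(1.0003,4.7319) = 11.9370°
θ_1 = β − ψ = -113.8697°
θ_3 = φ − θ_1 − θ_2 = -36.1417° (wrapped to (-180°,180°])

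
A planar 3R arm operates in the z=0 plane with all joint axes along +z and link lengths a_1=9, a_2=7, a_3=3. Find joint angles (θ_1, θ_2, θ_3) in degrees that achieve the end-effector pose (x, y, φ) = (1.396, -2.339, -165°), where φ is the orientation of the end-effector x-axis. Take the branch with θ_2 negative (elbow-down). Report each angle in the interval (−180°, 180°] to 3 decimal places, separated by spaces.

29.993 -150.002 -44.991

wrist centre = target − a_3·(cos φ, sin φ) = (4.2938, -1.5625)
cos θ_2 = (20.8781−9²−7²)/(2·9·7) = -0.8660; θ_2 = -150.0025° (elbow-down)
β = atan2(-1.5625,4.2938) = -19.9969°; ψ = atan2(-3.4997,2.9377) = -49.9900°
θ_1 = β − ψ = 29.9931°
θ_3 = φ − θ_1 − θ_2 = -44.9906° (wrapped to (-180°,180°])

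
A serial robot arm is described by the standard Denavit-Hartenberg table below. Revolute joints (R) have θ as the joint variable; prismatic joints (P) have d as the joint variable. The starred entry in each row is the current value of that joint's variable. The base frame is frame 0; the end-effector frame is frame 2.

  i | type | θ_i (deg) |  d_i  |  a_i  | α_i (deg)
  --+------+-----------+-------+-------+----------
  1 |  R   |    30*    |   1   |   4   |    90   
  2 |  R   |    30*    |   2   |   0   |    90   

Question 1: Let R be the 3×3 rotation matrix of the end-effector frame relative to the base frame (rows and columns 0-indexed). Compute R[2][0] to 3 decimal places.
0.500

End-effector x-axis (col 0 of R) = (0.7500,0.4330,0.5000)
R[2][0] = 0.5000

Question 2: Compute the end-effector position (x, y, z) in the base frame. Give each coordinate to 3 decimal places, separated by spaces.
4.464 0.268 1.000

after link 1: o_1 = (3.4641, 2.0000, 1.0000)
after link 2: o_2 = (4.4641, 0.2679, 1.0000)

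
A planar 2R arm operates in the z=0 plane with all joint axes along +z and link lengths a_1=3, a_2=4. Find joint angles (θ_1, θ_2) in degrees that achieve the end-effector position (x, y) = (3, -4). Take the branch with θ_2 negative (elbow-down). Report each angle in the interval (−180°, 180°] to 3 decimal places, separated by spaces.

cos θ_2 = (25.0000−3²−4²)/(2·3·4) = 0.0000; θ_2 = -90.0000° (elbow-down)
β = atan2(-4.0000,3.0000) = -53.1301°; ψ = atan2(-4.0000,3.0000) = -53.1301°
θ_1 = β − ψ = 0.0000°

0.000 -90.000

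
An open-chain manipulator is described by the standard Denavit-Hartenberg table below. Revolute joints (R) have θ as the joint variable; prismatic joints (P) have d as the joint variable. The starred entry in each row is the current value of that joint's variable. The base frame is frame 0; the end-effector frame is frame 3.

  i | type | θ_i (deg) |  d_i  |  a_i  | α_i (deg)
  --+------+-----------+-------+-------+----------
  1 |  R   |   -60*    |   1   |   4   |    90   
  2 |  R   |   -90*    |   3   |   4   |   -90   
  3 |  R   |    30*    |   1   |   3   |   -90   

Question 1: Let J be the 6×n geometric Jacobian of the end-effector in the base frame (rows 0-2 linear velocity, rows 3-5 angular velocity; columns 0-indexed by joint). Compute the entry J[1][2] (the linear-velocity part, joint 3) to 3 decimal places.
1.299

axis z_2 = (0.5000,-0.8660,0.0000); lever o_n−o_2 = (1.7990,-0.1160,-2.5981)
cross product → J_v[:, 2] = (2.2500,1.2990,1.5000)
J_ω[:, 2] = z_2
entry J[1][2] = 1.2990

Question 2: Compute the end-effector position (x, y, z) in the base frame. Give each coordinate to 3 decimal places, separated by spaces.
1.201 -5.080 -5.598

after link 1: o_1 = (2.0000, -3.4641, 1.0000)
after link 2: o_2 = (-0.5981, -4.9641, -3.0000)
after link 3: o_3 = (1.2010, -5.0801, -5.5981)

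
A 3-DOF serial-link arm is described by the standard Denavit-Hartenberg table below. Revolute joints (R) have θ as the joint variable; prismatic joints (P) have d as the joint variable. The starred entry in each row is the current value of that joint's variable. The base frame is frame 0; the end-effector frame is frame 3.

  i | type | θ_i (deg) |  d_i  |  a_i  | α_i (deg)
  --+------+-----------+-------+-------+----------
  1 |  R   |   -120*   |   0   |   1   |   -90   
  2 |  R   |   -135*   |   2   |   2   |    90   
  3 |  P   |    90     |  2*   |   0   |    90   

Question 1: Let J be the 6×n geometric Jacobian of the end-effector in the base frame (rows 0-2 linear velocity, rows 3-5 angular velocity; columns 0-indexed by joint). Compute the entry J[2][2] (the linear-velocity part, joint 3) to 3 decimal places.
-0.707

prismatic axis z_2 = (0.3536,0.6124,-0.7071)
J_v[:, 2] = z_2; J_ω[:, 2] = (0,0,0)
entry J[2][2] = -0.7071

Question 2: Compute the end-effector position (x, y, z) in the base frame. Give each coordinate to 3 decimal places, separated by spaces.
2.646 0.583 0.000

after link 1: o_1 = (-0.5000, -0.8660, 0.0000)
after link 2: o_2 = (1.9392, -0.6413, 1.4142)
after link 3: o_3 = (2.6463, 0.5835, 0.0000)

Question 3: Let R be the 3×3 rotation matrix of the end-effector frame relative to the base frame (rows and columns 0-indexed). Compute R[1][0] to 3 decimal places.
-0.500

End-effector x-axis (col 0 of R) = (0.8660,-0.5000,0.0000)
R[1][0] = -0.5000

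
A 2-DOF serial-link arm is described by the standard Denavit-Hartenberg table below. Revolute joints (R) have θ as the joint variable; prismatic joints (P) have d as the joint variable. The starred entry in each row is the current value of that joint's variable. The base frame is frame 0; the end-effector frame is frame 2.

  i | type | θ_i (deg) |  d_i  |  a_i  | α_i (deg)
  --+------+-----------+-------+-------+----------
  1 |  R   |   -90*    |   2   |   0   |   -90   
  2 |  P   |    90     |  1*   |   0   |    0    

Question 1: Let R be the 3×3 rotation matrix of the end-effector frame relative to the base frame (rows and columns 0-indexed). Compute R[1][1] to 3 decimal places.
1.000

End-effector y-axis (col 1 of R) = (-0.0000,1.0000,-0.0000)
R[1][1] = 1.0000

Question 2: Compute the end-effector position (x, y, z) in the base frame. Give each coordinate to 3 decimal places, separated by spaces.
1.000 0.000 2.000

after link 1: o_1 = (0.0000, 0.0000, 2.0000)
after link 2: o_2 = (1.0000, 0.0000, 2.0000)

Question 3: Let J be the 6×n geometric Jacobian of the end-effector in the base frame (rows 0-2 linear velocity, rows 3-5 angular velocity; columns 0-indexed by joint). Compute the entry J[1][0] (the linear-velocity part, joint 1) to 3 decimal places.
1.000

axis z_0 = ẑ; lever o_n−o_0 = (1.0000,0.0000,2.0000)
cross product → J_v[:, 0] = (-0.0000,1.0000,0.0000)
J_ω[:, 0] = z_0
entry J[1][0] = 1.0000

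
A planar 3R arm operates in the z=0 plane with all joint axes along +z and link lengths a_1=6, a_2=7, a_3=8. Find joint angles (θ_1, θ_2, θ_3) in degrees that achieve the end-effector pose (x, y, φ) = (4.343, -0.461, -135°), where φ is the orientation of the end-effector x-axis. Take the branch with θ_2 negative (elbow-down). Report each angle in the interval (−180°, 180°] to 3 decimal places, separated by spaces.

60.002 -60.005 -134.997

wrist centre = target − a_3·(cos φ, sin φ) = (9.9999, 5.1959)
cos θ_2 = (126.9940−6²−7²)/(2·6·7) = 0.4999; θ_2 = -60.0047° (elbow-down)
β = atan2(5.1959,9.9999) = 27.4561°; ψ = atan2(-6.0625,9.4995) = -32.5455°
θ_1 = β − ψ = 60.0016°
θ_3 = φ − θ_1 − θ_2 = -134.9969° (wrapped to (-180°,180°])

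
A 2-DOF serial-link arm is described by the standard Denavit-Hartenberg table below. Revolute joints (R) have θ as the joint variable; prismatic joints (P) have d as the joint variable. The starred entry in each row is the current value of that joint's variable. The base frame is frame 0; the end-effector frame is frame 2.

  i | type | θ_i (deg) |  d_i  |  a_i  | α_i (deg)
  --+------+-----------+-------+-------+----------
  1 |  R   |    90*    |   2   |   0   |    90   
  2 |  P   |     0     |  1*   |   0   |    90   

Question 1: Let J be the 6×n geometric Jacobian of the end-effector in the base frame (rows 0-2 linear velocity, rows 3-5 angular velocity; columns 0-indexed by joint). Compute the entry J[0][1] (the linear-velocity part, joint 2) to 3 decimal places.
prismatic axis z_1 = (1.0000,-0.0000,0.0000)
J_v[:, 1] = z_1; J_ω[:, 1] = (0,0,0)
entry J[0][1] = 1.0000

1.000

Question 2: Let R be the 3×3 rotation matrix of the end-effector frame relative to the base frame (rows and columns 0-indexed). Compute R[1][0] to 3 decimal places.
1.000

End-effector x-axis (col 0 of R) = (0.0000,1.0000,0.0000)
R[1][0] = 1.0000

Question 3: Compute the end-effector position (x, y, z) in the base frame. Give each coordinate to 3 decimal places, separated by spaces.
after link 1: o_1 = (0.0000, 0.0000, 2.0000)
after link 2: o_2 = (1.0000, -0.0000, 2.0000)

1.000 -0.000 2.000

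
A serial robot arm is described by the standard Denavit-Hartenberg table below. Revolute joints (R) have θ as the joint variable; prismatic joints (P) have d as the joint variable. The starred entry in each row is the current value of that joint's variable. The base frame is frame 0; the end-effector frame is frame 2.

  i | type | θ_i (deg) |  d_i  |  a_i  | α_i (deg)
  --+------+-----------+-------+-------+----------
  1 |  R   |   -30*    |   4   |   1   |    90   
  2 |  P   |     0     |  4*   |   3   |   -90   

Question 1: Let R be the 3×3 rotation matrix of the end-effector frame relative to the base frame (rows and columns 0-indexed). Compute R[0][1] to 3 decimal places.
End-effector y-axis (col 1 of R) = (0.5000,0.8660,0.0000)
R[0][1] = 0.5000

0.500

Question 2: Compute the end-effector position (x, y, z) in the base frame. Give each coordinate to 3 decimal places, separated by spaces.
1.464 -5.464 4.000

after link 1: o_1 = (0.8660, -0.5000, 4.0000)
after link 2: o_2 = (1.4641, -5.4641, 4.0000)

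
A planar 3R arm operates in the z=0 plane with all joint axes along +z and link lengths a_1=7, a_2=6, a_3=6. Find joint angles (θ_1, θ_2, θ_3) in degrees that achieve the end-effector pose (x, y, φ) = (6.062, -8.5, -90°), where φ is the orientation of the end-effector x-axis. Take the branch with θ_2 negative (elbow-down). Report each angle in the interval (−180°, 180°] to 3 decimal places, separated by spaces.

wrist centre = target − a_3·(cos φ, sin φ) = (6.0620, -2.5000)
cos θ_2 = (42.9978−7²−6²)/(2·7·6) = -0.5000; θ_2 = -120.0017° (elbow-down)
β = atan2(-2.5000,6.0620) = -22.4115°; ψ = atan2(-5.1961,3.9998) = -52.4115°
θ_1 = β − ψ = 30.0000°
θ_3 = φ − θ_1 − θ_2 = 0.0017° (wrapped to (-180°,180°])

30.000 -120.002 0.002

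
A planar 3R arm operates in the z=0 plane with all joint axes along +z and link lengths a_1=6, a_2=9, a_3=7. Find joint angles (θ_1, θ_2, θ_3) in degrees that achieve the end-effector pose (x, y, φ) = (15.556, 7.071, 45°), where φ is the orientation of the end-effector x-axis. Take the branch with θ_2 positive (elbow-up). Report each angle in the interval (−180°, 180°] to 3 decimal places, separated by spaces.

-45.003 90.004 -0.001

wrist centre = target − a_3·(cos φ, sin φ) = (10.6063, 2.1213)
cos θ_2 = (116.9923−6²−9²)/(2·6·9) = -0.0001; θ_2 = 90.0041° (elbow-up)
β = atan2(2.1213,10.6063) = 11.3099°; ψ = atan2(9.0000,5.9994) = 56.3128°
θ_1 = β − ψ = -45.0028°
θ_3 = φ − θ_1 − θ_2 = -0.0013° (wrapped to (-180°,180°])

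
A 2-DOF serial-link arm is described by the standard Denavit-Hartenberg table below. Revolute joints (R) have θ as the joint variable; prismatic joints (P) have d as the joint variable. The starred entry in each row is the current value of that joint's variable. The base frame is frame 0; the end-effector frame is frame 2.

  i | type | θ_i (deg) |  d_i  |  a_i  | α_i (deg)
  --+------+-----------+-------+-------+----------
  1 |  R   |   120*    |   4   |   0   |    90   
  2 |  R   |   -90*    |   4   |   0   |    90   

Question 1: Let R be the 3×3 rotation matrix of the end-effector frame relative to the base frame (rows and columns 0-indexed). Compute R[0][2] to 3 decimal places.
End-effector z-axis (col 2 of R) = (0.5000,-0.8660,-0.0000)
R[0][2] = 0.5000

0.500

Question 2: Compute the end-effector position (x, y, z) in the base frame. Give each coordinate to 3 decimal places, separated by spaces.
after link 1: o_1 = (0.0000, 0.0000, 4.0000)
after link 2: o_2 = (3.4641, 2.0000, 4.0000)

3.464 2.000 4.000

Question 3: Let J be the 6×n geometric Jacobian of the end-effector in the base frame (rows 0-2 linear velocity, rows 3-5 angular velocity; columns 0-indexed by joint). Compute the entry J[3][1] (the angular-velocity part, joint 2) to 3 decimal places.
0.866

axis z_1 = (0.8660,0.5000,0.0000); lever o_n−o_1 = (3.4641,2.0000,0.0000)
cross product → J_v[:, 1] = (-0.0000,0.0000,0.0000)
J_ω[:, 1] = z_1
entry J[3][1] = 0.8660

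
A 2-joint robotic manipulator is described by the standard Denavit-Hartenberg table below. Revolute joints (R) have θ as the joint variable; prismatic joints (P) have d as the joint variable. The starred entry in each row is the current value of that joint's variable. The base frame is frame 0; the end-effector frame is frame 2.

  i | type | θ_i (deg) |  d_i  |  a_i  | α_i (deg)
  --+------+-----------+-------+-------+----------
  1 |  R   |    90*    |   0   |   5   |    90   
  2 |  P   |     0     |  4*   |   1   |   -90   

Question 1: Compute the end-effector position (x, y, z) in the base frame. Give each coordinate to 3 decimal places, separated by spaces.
4.000 6.000 0.000

after link 1: o_1 = (0.0000, 5.0000, 0.0000)
after link 2: o_2 = (4.0000, 6.0000, 0.0000)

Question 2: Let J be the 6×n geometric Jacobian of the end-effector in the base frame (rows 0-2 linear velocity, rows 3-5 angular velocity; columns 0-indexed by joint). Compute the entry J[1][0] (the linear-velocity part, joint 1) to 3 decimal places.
4.000

axis z_0 = ẑ; lever o_n−o_0 = (4.0000,6.0000,0.0000)
cross product → J_v[:, 0] = (-6.0000,4.0000,0.0000)
J_ω[:, 0] = z_0
entry J[1][0] = 4.0000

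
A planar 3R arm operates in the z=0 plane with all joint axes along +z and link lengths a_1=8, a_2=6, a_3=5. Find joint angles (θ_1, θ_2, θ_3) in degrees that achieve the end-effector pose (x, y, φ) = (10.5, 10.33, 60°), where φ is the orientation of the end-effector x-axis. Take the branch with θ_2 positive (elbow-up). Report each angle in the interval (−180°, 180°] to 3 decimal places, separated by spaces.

-0.001 90.001 -30.000

wrist centre = target − a_3·(cos φ, sin φ) = (8.0000, 5.9999)
cos θ_2 = (99.9985−8²−6²)/(2·8·6) = -0.0000; θ_2 = 90.0009° (elbow-up)
β = atan2(5.9999,8.0000) = 36.8693°; ψ = atan2(6.0000,7.9999) = 36.8702°
θ_1 = β − ψ = -0.0009°
θ_3 = φ − θ_1 − θ_2 = -30.0000° (wrapped to (-180°,180°])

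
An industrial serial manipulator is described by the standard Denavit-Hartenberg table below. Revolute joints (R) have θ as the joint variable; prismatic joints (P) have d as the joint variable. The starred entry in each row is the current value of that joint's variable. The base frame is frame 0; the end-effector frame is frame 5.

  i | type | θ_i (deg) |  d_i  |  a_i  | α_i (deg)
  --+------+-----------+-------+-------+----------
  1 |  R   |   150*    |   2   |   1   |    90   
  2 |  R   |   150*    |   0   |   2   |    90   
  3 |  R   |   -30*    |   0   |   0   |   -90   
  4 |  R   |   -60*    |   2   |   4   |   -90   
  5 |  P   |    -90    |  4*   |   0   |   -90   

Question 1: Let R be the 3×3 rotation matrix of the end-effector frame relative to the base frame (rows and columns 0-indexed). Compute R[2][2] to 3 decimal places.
0.967

End-effector z-axis (col 2 of R) = (-0.1752,-0.1875,0.9665)
R[2][2] = 0.9665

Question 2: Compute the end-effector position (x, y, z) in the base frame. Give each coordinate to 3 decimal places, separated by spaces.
3.799 -3.348 7.134

after link 1: o_1 = (-0.8660, 0.5000, 2.0000)
after link 2: o_2 = (0.6340, -0.3660, 3.0000)
after link 3: o_3 = (0.6340, -0.3660, 3.0000)
after link 4: o_4 = (1.5490, -0.0490, 7.3660)
after link 5: o_5 = (3.7990, -3.3481, 7.1340)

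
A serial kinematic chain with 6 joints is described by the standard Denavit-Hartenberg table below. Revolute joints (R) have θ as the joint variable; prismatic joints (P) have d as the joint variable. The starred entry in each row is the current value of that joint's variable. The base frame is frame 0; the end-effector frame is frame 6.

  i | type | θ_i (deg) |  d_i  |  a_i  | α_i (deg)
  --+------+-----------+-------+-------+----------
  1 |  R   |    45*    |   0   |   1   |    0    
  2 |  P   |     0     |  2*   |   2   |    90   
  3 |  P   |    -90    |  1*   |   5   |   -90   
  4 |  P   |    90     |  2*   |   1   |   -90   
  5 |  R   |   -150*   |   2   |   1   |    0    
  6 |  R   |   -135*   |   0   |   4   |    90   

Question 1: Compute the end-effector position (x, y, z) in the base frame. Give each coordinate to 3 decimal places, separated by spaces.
1.037 1.277 -1.000

after link 1: o_1 = (0.7071, 0.7071, 0.0000)
after link 2: o_2 = (2.1213, 2.1213, 2.0000)
after link 3: o_3 = (2.8284, 1.4142, -3.0000)
after link 4: o_4 = (3.5355, 3.5355, -3.0000)
after link 5: o_5 = (4.5015, 3.2767, -1.0000)
after link 6: o_6 = (1.0374, 1.2767, -1.0000)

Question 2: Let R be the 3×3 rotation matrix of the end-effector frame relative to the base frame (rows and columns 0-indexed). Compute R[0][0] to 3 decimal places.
-0.866

End-effector x-axis (col 0 of R) = (-0.8660,-0.5000,-0.0000)
R[0][0] = -0.8660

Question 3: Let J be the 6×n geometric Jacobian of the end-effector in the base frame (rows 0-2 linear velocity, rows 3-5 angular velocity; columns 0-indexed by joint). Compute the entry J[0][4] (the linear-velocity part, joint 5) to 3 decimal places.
axis z_4 = (-0.0000,0.0000,1.0000); lever o_n−o_4 = (-2.4982,-2.2588,2.0000)
cross product → J_v[:, 4] = (2.2588,-2.4982,0.0000)
J_ω[:, 4] = z_4
entry J[0][4] = 2.2588

2.259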